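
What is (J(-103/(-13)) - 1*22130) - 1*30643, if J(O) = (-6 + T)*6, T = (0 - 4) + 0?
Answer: -52833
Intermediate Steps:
T = -4 (T = -4 + 0 = -4)
J(O) = -60 (J(O) = (-6 - 4)*6 = -10*6 = -60)
(J(-103/(-13)) - 1*22130) - 1*30643 = (-60 - 1*22130) - 1*30643 = (-60 - 22130) - 30643 = -22190 - 30643 = -52833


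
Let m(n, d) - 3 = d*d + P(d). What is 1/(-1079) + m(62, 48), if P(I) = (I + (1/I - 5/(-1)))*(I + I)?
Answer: 7981362/1079 ≈ 7397.0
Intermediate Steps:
P(I) = 2*I*(5 + I + 1/I) (P(I) = (I + (1/I - 5*(-1)))*(2*I) = (I + (1/I + 5))*(2*I) = (I + (5 + 1/I))*(2*I) = (5 + I + 1/I)*(2*I) = 2*I*(5 + I + 1/I))
m(n, d) = 5 + 3*d**2 + 10*d (m(n, d) = 3 + (d*d + (2 + 2*d**2 + 10*d)) = 3 + (d**2 + (2 + 2*d**2 + 10*d)) = 3 + (2 + 3*d**2 + 10*d) = 5 + 3*d**2 + 10*d)
1/(-1079) + m(62, 48) = 1/(-1079) + (5 + 3*48**2 + 10*48) = -1/1079 + (5 + 3*2304 + 480) = -1/1079 + (5 + 6912 + 480) = -1/1079 + 7397 = 7981362/1079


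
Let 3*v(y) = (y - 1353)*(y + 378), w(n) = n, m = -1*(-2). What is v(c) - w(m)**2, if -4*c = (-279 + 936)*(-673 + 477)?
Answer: 334829876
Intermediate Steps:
m = 2
c = 32193 (c = -(-279 + 936)*(-673 + 477)/4 = -657*(-196)/4 = -1/4*(-128772) = 32193)
v(y) = (-1353 + y)*(378 + y)/3 (v(y) = ((y - 1353)*(y + 378))/3 = ((-1353 + y)*(378 + y))/3 = (-1353 + y)*(378 + y)/3)
v(c) - w(m)**2 = (-170478 - 325*32193 + (1/3)*32193**2) - 1*2**2 = (-170478 - 10462725 + (1/3)*1036389249) - 1*4 = (-170478 - 10462725 + 345463083) - 4 = 334829880 - 4 = 334829876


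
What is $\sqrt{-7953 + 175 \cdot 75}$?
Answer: $2 \sqrt{1293} \approx 71.917$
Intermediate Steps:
$\sqrt{-7953 + 175 \cdot 75} = \sqrt{-7953 + 13125} = \sqrt{5172} = 2 \sqrt{1293}$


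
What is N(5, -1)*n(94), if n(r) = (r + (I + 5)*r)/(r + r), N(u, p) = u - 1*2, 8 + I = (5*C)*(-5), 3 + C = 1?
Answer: 72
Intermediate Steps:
C = -2 (C = -3 + 1 = -2)
I = 42 (I = -8 + (5*(-2))*(-5) = -8 - 10*(-5) = -8 + 50 = 42)
N(u, p) = -2 + u (N(u, p) = u - 2 = -2 + u)
n(r) = 24 (n(r) = (r + (42 + 5)*r)/(r + r) = (r + 47*r)/((2*r)) = (48*r)*(1/(2*r)) = 24)
N(5, -1)*n(94) = (-2 + 5)*24 = 3*24 = 72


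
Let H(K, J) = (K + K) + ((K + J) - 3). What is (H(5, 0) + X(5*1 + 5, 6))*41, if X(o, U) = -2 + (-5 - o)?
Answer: -205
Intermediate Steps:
X(o, U) = -7 - o
H(K, J) = -3 + J + 3*K (H(K, J) = 2*K + ((J + K) - 3) = 2*K + (-3 + J + K) = -3 + J + 3*K)
(H(5, 0) + X(5*1 + 5, 6))*41 = ((-3 + 0 + 3*5) + (-7 - (5*1 + 5)))*41 = ((-3 + 0 + 15) + (-7 - (5 + 5)))*41 = (12 + (-7 - 1*10))*41 = (12 + (-7 - 10))*41 = (12 - 17)*41 = -5*41 = -205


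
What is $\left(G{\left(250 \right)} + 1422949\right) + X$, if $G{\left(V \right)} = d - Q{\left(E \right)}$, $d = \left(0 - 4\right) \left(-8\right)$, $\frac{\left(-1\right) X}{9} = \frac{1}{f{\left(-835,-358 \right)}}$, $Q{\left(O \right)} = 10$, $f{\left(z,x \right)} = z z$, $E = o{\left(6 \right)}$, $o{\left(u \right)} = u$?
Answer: $\frac{992130955466}{697225} \approx 1.423 \cdot 10^{6}$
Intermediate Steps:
$E = 6$
$f{\left(z,x \right)} = z^{2}$
$X = - \frac{9}{697225}$ ($X = - \frac{9}{\left(-835\right)^{2}} = - \frac{9}{697225} \approx -1.2908 \cdot 10^{-5}$)
$d = 32$ ($d = \left(-4\right) \left(-8\right) = 32$)
$G{\left(V \right)} = 22$ ($G{\left(V \right)} = 32 - 10 = 22$)
$\left(G{\left(250 \right)} + 1422949\right) + X = \left(22 + 1422949\right) - \frac{9}{697225} = 1422971 - \frac{9}{697225} = \frac{992130955466}{697225}$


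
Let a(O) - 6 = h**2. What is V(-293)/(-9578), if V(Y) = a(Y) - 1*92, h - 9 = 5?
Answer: -55/4789 ≈ -0.011485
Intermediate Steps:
h = 14 (h = 9 + 5 = 14)
a(O) = 202 (a(O) = 6 + 14**2 = 6 + 196 = 202)
V(Y) = 110 (V(Y) = 202 - 1*92 = 202 - 92 = 110)
V(-293)/(-9578) = 110/(-9578) = 110*(-1/9578) = -55/4789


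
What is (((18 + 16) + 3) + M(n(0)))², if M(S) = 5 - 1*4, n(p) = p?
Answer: 1444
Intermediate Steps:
M(S) = 1 (M(S) = 5 - 4 = 1)
(((18 + 16) + 3) + M(n(0)))² = (((18 + 16) + 3) + 1)² = ((34 + 3) + 1)² = (37 + 1)² = 38² = 1444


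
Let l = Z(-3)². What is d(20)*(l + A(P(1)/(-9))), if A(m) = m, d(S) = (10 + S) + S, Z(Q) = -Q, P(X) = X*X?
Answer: 4000/9 ≈ 444.44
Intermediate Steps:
P(X) = X²
d(S) = 10 + 2*S
l = 9 (l = (-1*(-3))² = 3² = 9)
d(20)*(l + A(P(1)/(-9))) = (10 + 2*20)*(9 + 1²/(-9)) = (10 + 40)*(9 + 1*(-⅑)) = 50*(9 - ⅑) = 50*(80/9) = 4000/9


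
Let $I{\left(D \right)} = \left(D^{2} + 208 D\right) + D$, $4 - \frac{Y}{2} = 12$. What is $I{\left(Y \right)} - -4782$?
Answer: $1694$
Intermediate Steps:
$Y = -16$ ($Y = 8 - 24 = -16$)
$I{\left(D \right)} = D^{2} + 209 D$
$I{\left(Y \right)} - -4782 = - 16 \left(209 - 16\right) - -4782 = \left(-16\right) 193 + 4782 = -3088 + 4782 = 1694$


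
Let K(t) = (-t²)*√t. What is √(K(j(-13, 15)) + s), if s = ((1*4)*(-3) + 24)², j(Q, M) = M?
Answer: 3*√(16 - 25*√15) ≈ 26.971*I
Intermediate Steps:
K(t) = -t^(5/2)
s = 144 (s = (4*(-3) + 24)² = (-12 + 24)² = 12² = 144)
√(K(j(-13, 15)) + s) = √(-15^(5/2) + 144) = √(-225*√15 + 144) = √(144 - 225*√15)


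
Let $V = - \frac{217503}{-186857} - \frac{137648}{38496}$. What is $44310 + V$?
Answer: $\frac{1810883126497}{40870722} \approx 44308.0$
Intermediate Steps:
$V = - \frac{98565323}{40870722}$ ($V = \left(-217503\right) \left(- \frac{1}{186857}\right) - \frac{8603}{2406} = \frac{19773}{16987} - \frac{8603}{2406} = - \frac{98565323}{40870722} \approx -2.4116$)
$44310 + V = 44310 - \frac{98565323}{40870722} = \frac{1810883126497}{40870722}$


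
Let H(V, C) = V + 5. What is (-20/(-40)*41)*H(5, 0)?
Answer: 205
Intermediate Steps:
H(V, C) = 5 + V
(-20/(-40)*41)*H(5, 0) = (-20/(-40)*41)*(5 + 5) = (-20*(-1/40)*41)*10 = ((1/2)*41)*10 = (41/2)*10 = 205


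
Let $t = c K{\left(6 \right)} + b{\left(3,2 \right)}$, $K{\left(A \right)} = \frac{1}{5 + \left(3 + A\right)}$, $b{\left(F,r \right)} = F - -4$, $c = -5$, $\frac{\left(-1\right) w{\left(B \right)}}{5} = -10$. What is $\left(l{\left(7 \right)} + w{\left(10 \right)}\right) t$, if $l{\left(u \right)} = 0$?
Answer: $\frac{2325}{7} \approx 332.14$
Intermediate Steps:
$w{\left(B \right)} = 50$ ($w{\left(B \right)} = \left(-5\right) \left(-10\right) = 50$)
$b{\left(F,r \right)} = 4 + F$ ($b{\left(F,r \right)} = F + 4 = 4 + F$)
$K{\left(A \right)} = \frac{1}{8 + A}$
$t = \frac{93}{14}$ ($t = - \frac{5}{8 + 6} + \left(4 + 3\right) = - \frac{5}{14} + 7 = \frac{93}{14} \approx 6.6429$)
$\left(l{\left(7 \right)} + w{\left(10 \right)}\right) t = \left(0 + 50\right) \frac{93}{14} = 50 \cdot \frac{93}{14} = \frac{2325}{7}$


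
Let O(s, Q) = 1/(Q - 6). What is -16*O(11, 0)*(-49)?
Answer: -392/3 ≈ -130.67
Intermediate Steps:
O(s, Q) = 1/(-6 + Q)
-16*O(11, 0)*(-49) = -16/(-6 + 0)*(-49) = -16/(-6)*(-49) = -16*(-⅙)*(-49) = (8/3)*(-49) = -392/3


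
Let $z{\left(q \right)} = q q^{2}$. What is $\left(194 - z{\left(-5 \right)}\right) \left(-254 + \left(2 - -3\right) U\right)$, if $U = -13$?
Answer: $-101761$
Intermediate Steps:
$z{\left(q \right)} = q^{3}$
$\left(194 - z{\left(-5 \right)}\right) \left(-254 + \left(2 - -3\right) U\right) = \left(194 - \left(-5\right)^{3}\right) \left(-254 + \left(2 - -3\right) \left(-13\right)\right) = \left(194 - -125\right) \left(-254 + \left(2 + 3\right) \left(-13\right)\right) = \left(194 + 125\right) \left(-254 + 5 \left(-13\right)\right) = 319 \left(-254 - 65\right) = 319 \left(-319\right) = -101761$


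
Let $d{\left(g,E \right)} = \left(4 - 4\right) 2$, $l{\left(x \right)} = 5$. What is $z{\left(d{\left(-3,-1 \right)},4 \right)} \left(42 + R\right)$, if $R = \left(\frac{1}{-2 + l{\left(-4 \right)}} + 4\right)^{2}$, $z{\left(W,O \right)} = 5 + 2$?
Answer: $\frac{3829}{9} \approx 425.44$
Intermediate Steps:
$d{\left(g,E \right)} = 0$ ($d{\left(g,E \right)} = 0 \cdot 2 = 0$)
$z{\left(W,O \right)} = 7$
$R = \frac{169}{9}$ ($R = \left(\frac{1}{-2 + 5} + 4\right)^{2} = \left(\frac{1}{3} + 4\right)^{2} = \left(\frac{13}{3}\right)^{2} = \frac{169}{9} \approx 18.778$)
$z{\left(d{\left(-3,-1 \right)},4 \right)} \left(42 + R\right) = 7 \left(42 + \frac{169}{9}\right) = 7 \cdot \frac{547}{9} = \frac{3829}{9}$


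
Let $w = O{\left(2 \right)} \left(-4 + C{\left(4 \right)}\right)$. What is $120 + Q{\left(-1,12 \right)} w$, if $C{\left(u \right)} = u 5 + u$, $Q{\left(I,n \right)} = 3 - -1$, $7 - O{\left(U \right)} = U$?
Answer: $520$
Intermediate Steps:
$O{\left(U \right)} = 7 - U$
$Q{\left(I,n \right)} = 4$ ($Q{\left(I,n \right)} = 3 + 1 = 4$)
$C{\left(u \right)} = 6 u$ ($C{\left(u \right)} = 5 u + u = 6 u$)
$w = 100$ ($w = \left(7 - 2\right) \left(-4 + 6 \cdot 4\right) = \left(7 - 2\right) \left(-4 + 24\right) = 5 \cdot 20 = 100$)
$120 + Q{\left(-1,12 \right)} w = 120 + 4 \cdot 100 = 120 + 400 = 520$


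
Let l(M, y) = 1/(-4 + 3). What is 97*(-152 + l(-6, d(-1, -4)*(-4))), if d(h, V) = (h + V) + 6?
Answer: -14841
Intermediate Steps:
d(h, V) = 6 + V + h (d(h, V) = (V + h) + 6 = 6 + V + h)
l(M, y) = -1 (l(M, y) = 1/(-1) = -1)
97*(-152 + l(-6, d(-1, -4)*(-4))) = 97*(-152 - 1) = 97*(-153) = -14841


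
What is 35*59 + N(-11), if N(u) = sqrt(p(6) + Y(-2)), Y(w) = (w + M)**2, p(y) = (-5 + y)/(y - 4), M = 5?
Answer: 2065 + sqrt(38)/2 ≈ 2068.1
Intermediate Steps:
p(y) = (-5 + y)/(-4 + y)
Y(w) = (5 + w)**2 (Y(w) = (w + 5)**2 = (5 + w)**2)
N(u) = sqrt(38)/2 (N(u) = sqrt((-5 + 6)/(-4 + 6) + (5 - 2)**2) = sqrt(1/2 + 3**2) = sqrt((1/2)*1 + 9) = sqrt(1/2 + 9) = sqrt(19/2) = sqrt(38)/2)
35*59 + N(-11) = 35*59 + sqrt(38)/2 = 2065 + sqrt(38)/2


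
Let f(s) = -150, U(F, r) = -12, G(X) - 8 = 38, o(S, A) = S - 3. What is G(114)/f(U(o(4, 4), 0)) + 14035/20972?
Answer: 81467/224700 ≈ 0.36256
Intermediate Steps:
o(S, A) = -3 + S
G(X) = 46 (G(X) = 8 + 38 = 46)
G(114)/f(U(o(4, 4), 0)) + 14035/20972 = 46/(-150) + 14035/20972 = 46*(-1/150) + 14035*(1/20972) = -23/75 + 2005/2996 = 81467/224700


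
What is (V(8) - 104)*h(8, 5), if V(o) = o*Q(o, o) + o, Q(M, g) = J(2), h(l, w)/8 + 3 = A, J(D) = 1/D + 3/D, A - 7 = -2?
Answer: -1280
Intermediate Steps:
A = 5 (A = 7 - 2 = 5)
J(D) = 4/D (J(D) = 1/D + 3/D = 4/D)
h(l, w) = 16 (h(l, w) = -24 + 8*5 = -24 + 40 = 16)
Q(M, g) = 2 (Q(M, g) = 4/2 = 4*(½) = 2)
V(o) = 3*o (V(o) = o*2 + o = 2*o + o = 3*o)
(V(8) - 104)*h(8, 5) = (3*8 - 104)*16 = (24 - 104)*16 = -80*16 = -1280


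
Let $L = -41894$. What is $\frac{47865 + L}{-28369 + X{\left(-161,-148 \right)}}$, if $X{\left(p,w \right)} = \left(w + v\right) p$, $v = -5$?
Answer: $- \frac{5971}{3736} \approx -1.5982$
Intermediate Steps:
$X{\left(p,w \right)} = p \left(-5 + w\right)$ ($X{\left(p,w \right)} = \left(w - 5\right) p = \left(-5 + w\right) p = p \left(-5 + w\right)$)
$\frac{47865 + L}{-28369 + X{\left(-161,-148 \right)}} = \frac{47865 - 41894}{-28369 - 161 \left(-5 - 148\right)} = \frac{5971}{-28369 - -24633} = \frac{5971}{-28369 + 24633} = \frac{5971}{-3736} = 5971 \left(- \frac{1}{3736}\right) = - \frac{5971}{3736}$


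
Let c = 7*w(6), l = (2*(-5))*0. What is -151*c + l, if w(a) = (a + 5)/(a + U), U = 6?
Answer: -11627/12 ≈ -968.92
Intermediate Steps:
w(a) = (5 + a)/(6 + a) (w(a) = (a + 5)/(a + 6) = (5 + a)/(6 + a))
l = 0 (l = -10*0 = 0)
c = 77/12 (c = 7*((5 + 6)/(6 + 6)) = 7*(11/12) = 77/12 ≈ 6.4167)
-151*c + l = -151*77/12 + 0 = -11627/12 + 0 = -11627/12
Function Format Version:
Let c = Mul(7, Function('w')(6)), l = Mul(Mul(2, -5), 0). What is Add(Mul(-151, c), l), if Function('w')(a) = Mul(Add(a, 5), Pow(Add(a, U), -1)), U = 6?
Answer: Rational(-11627, 12) ≈ -968.92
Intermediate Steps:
Function('w')(a) = Mul(Pow(Add(6, a), -1), Add(5, a)) (Function('w')(a) = Mul(Add(a, 5), Pow(Add(a, 6), -1)) = Mul(Add(5, a), Pow(Add(6, a), -1)) = Mul(Pow(Add(6, a), -1), Add(5, a)))
l = 0 (l = Mul(-10, 0) = 0)
c = Rational(77, 12) (c = Mul(7, Mul(Pow(Add(6, 6), -1), Add(5, 6))) = Mul(7, Mul(Pow(12, -1), 11)) = Mul(7, Mul(Rational(1, 12), 11)) = Mul(7, Rational(11, 12)) = Rational(77, 12) ≈ 6.4167)
Add(Mul(-151, c), l) = Add(Mul(-151, Rational(77, 12)), 0) = Add(Rational(-11627, 12), 0) = Rational(-11627, 12)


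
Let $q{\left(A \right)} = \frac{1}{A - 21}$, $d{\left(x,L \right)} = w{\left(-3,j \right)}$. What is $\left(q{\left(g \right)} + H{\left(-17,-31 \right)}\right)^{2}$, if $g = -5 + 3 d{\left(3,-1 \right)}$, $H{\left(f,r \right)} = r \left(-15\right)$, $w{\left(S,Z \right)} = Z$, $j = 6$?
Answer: $\frac{13830961}{64} \approx 2.1611 \cdot 10^{5}$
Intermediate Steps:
$H{\left(f,r \right)} = - 15 r$
$d{\left(x,L \right)} = 6$
$g = 13$ ($g = -5 + 3 \cdot 6 = -5 + 18 = 13$)
$q{\left(A \right)} = \frac{1}{-21 + A}$
$\left(q{\left(g \right)} + H{\left(-17,-31 \right)}\right)^{2} = \left(\frac{1}{-21 + 13} - -465\right)^{2} = \left(\frac{1}{-8} + 465\right)^{2} = \left(- \frac{1}{8} + 465\right)^{2} = \left(\frac{3719}{8}\right)^{2} = \frac{13830961}{64}$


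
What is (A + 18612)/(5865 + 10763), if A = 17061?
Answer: 35673/16628 ≈ 2.1454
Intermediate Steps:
(A + 18612)/(5865 + 10763) = (17061 + 18612)/(5865 + 10763) = 35673/16628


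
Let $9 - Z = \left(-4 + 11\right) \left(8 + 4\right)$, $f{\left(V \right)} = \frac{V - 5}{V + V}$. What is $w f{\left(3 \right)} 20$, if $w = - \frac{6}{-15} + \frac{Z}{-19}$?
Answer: $- \frac{1652}{57} \approx -28.982$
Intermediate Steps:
$f{\left(V \right)} = \frac{-5 + V}{2 V}$
$Z = -75$ ($Z = 9 - \left(-4 + 11\right) \left(8 + 4\right) = 9 - 7 \cdot 12 = 9 - 84 = -75$)
$w = \frac{413}{95}$ ($w = - \frac{6}{-15} - \frac{75}{-19} = \left(-6\right) \left(- \frac{1}{15}\right) - - \frac{75}{19} = \frac{2}{5} + \frac{75}{19} = \frac{413}{95} \approx 4.3474$)
$w f{\left(3 \right)} 20 = \frac{413 \frac{-5 + 3}{2 \cdot 3}}{95} \cdot 20 = \frac{413 \cdot \frac{1}{2} \cdot \frac{1}{3} \left(-2\right)}{95} \cdot 20 = \frac{413}{95} \left(- \frac{1}{3}\right) 20 = \left(- \frac{413}{285}\right) 20 = - \frac{1652}{57}$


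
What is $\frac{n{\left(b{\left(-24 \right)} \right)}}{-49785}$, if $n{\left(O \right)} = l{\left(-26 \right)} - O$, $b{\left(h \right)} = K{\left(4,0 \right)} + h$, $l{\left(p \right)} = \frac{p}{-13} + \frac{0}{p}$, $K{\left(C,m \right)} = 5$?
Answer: $- \frac{7}{16595} \approx -0.00042181$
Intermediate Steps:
$l{\left(p \right)} = - \frac{p}{13}$ ($l{\left(p \right)} = p \left(- \frac{1}{13}\right) + 0 = - \frac{p}{13} + 0 = - \frac{p}{13}$)
$b{\left(h \right)} = 5 + h$
$n{\left(O \right)} = 2 - O$ ($n{\left(O \right)} = \left(- \frac{1}{13}\right) \left(-26\right) - O = 2 - O$)
$\frac{n{\left(b{\left(-24 \right)} \right)}}{-49785} = \frac{2 - \left(5 - 24\right)}{-49785} = \left(2 - -19\right) \left(- \frac{1}{49785}\right) = \left(2 + 19\right) \left(- \frac{1}{49785}\right) = 21 \left(- \frac{1}{49785}\right) = - \frac{7}{16595}$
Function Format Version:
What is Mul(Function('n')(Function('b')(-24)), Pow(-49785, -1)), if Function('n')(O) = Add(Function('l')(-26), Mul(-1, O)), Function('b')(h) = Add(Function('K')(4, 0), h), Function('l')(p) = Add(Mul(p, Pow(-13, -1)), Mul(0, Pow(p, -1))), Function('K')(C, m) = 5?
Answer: Rational(-7, 16595) ≈ -0.00042181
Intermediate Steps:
Function('l')(p) = Mul(Rational(-1, 13), p) (Function('l')(p) = Add(Mul(p, Rational(-1, 13)), 0) = Add(Mul(Rational(-1, 13), p), 0) = Mul(Rational(-1, 13), p))
Function('b')(h) = Add(5, h)
Function('n')(O) = Add(2, Mul(-1, O)) (Function('n')(O) = Add(Mul(Rational(-1, 13), -26), Mul(-1, O)) = Add(2, Mul(-1, O)))
Mul(Function('n')(Function('b')(-24)), Pow(-49785, -1)) = Mul(Add(2, Mul(-1, Add(5, -24))), Pow(-49785, -1)) = Mul(Add(2, Mul(-1, -19)), Rational(-1, 49785)) = Mul(Add(2, 19), Rational(-1, 49785)) = Mul(21, Rational(-1, 49785)) = Rational(-7, 16595)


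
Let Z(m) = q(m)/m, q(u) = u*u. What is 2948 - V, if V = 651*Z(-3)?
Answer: 4901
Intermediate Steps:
q(u) = u²
Z(m) = m (Z(m) = m²/m = m)
V = -1953 (V = 651*(-3) = -1953)
2948 - V = 2948 - 1*(-1953) = 2948 + 1953 = 4901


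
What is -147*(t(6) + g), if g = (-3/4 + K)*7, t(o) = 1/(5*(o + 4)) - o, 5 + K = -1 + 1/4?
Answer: 189189/25 ≈ 7567.6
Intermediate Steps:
K = -23/4 (K = -5 + (-1 + 1/4) = -5 - 3/4 = -23/4 ≈ -5.7500)
t(o) = 1/(20 + 5*o) - o (t(o) = 1/(5*(4 + o)) - o = 1/(20 + 5*o) - o)
g = -91/2 (g = (-3/4 - 23/4)*7 = -13/2*7 = -91/2 ≈ -45.500)
-147*(t(6) + g) = -147*((1/5 - 1*6**2 - 4*6)/(4 + 6) - 91/2) = -147*((1/5 - 1*36 - 24)/10 - 91/2) = -147*((1/5 - 36 - 24)/10 - 91/2) = -147*((1/10)*(-299/5) - 91/2) = -147*(-299/50 - 91/2) = -147*(-1287/25) = 189189/25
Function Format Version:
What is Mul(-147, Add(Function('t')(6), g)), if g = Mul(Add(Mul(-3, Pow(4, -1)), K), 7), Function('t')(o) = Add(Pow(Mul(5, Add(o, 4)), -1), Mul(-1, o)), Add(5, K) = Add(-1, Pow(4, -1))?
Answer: Rational(189189, 25) ≈ 7567.6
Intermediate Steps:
K = Rational(-23, 4) (K = Add(-5, Add(-1, Pow(4, -1))) = Add(-5, Add(-1, Rational(1, 4))) = Add(-5, Rational(-3, 4)) = Rational(-23, 4) ≈ -5.7500)
Function('t')(o) = Add(Pow(Add(20, Mul(5, o)), -1), Mul(-1, o)) (Function('t')(o) = Add(Pow(Mul(5, Add(4, o)), -1), Mul(-1, o)) = Add(Pow(Add(20, Mul(5, o)), -1), Mul(-1, o)))
g = Rational(-91, 2) (g = Mul(Add(Mul(-3, Pow(4, -1)), Rational(-23, 4)), 7) = Mul(Add(Mul(-3, Rational(1, 4)), Rational(-23, 4)), 7) = Mul(Add(Rational(-3, 4), Rational(-23, 4)), 7) = Mul(Rational(-13, 2), 7) = Rational(-91, 2) ≈ -45.500)
Mul(-147, Add(Function('t')(6), g)) = Mul(-147, Add(Mul(Pow(Add(4, 6), -1), Add(Rational(1, 5), Mul(-1, Pow(6, 2)), Mul(-4, 6))), Rational(-91, 2))) = Mul(-147, Add(Mul(Pow(10, -1), Add(Rational(1, 5), Mul(-1, 36), -24)), Rational(-91, 2))) = Mul(-147, Add(Mul(Rational(1, 10), Add(Rational(1, 5), -36, -24)), Rational(-91, 2))) = Mul(-147, Add(Mul(Rational(1, 10), Rational(-299, 5)), Rational(-91, 2))) = Mul(-147, Add(Rational(-299, 50), Rational(-91, 2))) = Mul(-147, Rational(-1287, 25)) = Rational(189189, 25)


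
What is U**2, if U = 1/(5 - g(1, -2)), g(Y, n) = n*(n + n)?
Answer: 1/9 ≈ 0.11111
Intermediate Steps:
g(Y, n) = 2*n**2 (g(Y, n) = n*(2*n) = 2*n**2)
U = -1/3 (U = 1/(5 - 2*(-2)**2) = 1/(5 - 2*4) = 1/(5 - 1*8) = 1/(5 - 8) = 1/(-3) = -1/3 ≈ -0.33333)
U**2 = (-1/3)**2 = 1/9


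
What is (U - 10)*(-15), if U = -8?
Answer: 270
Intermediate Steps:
(U - 10)*(-15) = (-8 - 10)*(-15) = -18*(-15) = 270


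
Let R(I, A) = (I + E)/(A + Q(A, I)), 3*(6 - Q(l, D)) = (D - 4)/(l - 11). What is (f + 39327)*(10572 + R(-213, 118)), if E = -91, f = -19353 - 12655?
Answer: 3095969408532/40021 ≈ 7.7359e+7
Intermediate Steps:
f = -32008
Q(l, D) = 6 - (-4 + D)/(3*(-11 + l)) (Q(l, D) = 6 - (D - 4)/(3*(l - 11)) = 6 - (-4 + D)/(3*(-11 + l)))
R(I, A) = (-91 + I)/(A + (-194 - I + 18*A)/(3*(-11 + A))) (R(I, A) = (I - 91)/(A + (-194 - I + 18*A)/(3*(-11 + A))) = (-91 + I)/(A + (-194 - I + 18*A)/(3*(-11 + A))))
(f + 39327)*(10572 + R(-213, 118)) = (-32008 + 39327)*(10572 + 3*(-91 - 213)*(-11 + 118)/(-194 - 1*(-213) + 18*118 + 3*118*(-11 + 118))) = 7319*(10572 + 3*(-304)*107/(-194 + 213 + 2124 + 3*118*107)) = 7319*(10572 + 3*(-304)*107/(-194 + 213 + 2124 + 37878)) = 7319*(10572 + 3*(-304)*107/40021) = 7319*(10572 + 3*(1/40021)*(-304)*107) = 7319*(10572 - 97584/40021) = 7319*(423004428/40021) = 3095969408532/40021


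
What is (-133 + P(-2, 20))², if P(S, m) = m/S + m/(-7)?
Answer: 1042441/49 ≈ 21274.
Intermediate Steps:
P(S, m) = -m/7 + m/S (P(S, m) = m/S + m*(-⅐) = m/S - m/7 = -m/7 + m/S)
(-133 + P(-2, 20))² = (-133 + (-⅐*20 + 20/(-2)))² = (-133 + (-20/7 + 20*(-½)))² = (-133 + (-20/7 - 10))² = (-133 - 90/7)² = (-1021/7)² = 1042441/49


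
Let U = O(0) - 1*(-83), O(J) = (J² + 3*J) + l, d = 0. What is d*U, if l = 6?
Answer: 0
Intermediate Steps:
O(J) = 6 + J² + 3*J (O(J) = (J² + 3*J) + 6 = 6 + J² + 3*J)
U = 89 (U = (6 + 0² + 3*0) - 1*(-83) = (6 + 0 + 0) + 83 = 6 + 83 = 89)
d*U = 0*89 = 0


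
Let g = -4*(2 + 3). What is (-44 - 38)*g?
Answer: 1640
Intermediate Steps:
g = -20 (g = -4*5 = -20)
(-44 - 38)*g = (-44 - 38)*(-20) = -82*(-20) = 1640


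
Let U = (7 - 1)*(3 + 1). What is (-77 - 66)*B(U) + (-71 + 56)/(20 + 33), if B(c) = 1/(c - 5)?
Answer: -7864/1007 ≈ -7.8093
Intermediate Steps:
U = 24 (U = 6*4 = 24)
B(c) = 1/(-5 + c)
(-77 - 66)*B(U) + (-71 + 56)/(20 + 33) = (-77 - 66)/(-5 + 24) + (-71 + 56)/(20 + 33) = -143/19 - 15/53 = -7864/1007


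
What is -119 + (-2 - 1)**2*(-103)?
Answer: -1046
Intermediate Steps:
-119 + (-2 - 1)**2*(-103) = -119 + (-3)**2*(-103) = -119 + 9*(-103) = -119 - 927 = -1046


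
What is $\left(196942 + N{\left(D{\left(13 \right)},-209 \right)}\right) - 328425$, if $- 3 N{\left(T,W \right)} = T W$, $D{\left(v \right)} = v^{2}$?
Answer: $- \frac{359128}{3} \approx -1.1971 \cdot 10^{5}$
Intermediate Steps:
$N{\left(T,W \right)} = - \frac{T W}{3}$
$\left(196942 + N{\left(D{\left(13 \right)},-209 \right)}\right) - 328425 = \left(196942 - \frac{1}{3} \cdot 13^{2} \left(-209\right)\right) - 328425 = \left(196942 - \frac{169}{3} \left(-209\right)\right) - 328425 = \left(196942 + \frac{35321}{3}\right) - 328425 = \frac{626147}{3} - 328425 = - \frac{359128}{3}$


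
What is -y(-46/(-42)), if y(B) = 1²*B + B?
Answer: -46/21 ≈ -2.1905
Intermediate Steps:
y(B) = 2*B (y(B) = 1*B + B = B + B = 2*B)
-y(-46/(-42)) = -2*(-46/(-42)) = -2*(-46*(-1/42)) = -2*23/21 = -1*46/21 = -46/21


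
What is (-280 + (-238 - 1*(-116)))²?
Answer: 161604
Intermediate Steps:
(-280 + (-238 - 1*(-116)))² = (-280 + (-238 + 116))² = (-280 - 122)² = (-402)² = 161604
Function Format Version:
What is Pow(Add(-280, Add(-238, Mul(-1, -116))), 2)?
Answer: 161604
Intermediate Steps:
Pow(Add(-280, Add(-238, Mul(-1, -116))), 2) = Pow(Add(-280, Add(-238, 116)), 2) = Pow(Add(-280, -122), 2) = Pow(-402, 2) = 161604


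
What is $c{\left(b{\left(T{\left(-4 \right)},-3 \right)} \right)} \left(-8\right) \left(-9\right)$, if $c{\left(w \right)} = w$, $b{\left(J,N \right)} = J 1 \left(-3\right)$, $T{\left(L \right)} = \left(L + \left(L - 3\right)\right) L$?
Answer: $-9504$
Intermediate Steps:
$T{\left(L \right)} = L \left(-3 + 2 L\right)$ ($T{\left(L \right)} = \left(L + \left(-3 + L\right)\right) L = \left(-3 + 2 L\right) L = L \left(-3 + 2 L\right)$)
$b{\left(J,N \right)} = - 3 J$ ($b{\left(J,N \right)} = J \left(-3\right) = - 3 J$)
$c{\left(b{\left(T{\left(-4 \right)},-3 \right)} \right)} \left(-8\right) \left(-9\right) = - 3 \left(- 4 \left(-3 + 2 \left(-4\right)\right)\right) \left(-8\right) \left(-9\right) = - 3 \left(- 4 \left(-3 - 8\right)\right) \left(-8\right) \left(-9\right) = - 3 \left(\left(-4\right) \left(-11\right)\right) \left(-8\right) \left(-9\right) = \left(-3\right) 44 \left(-8\right) \left(-9\right) = \left(-132\right) \left(-8\right) \left(-9\right) = 1056 \left(-9\right) = -9504$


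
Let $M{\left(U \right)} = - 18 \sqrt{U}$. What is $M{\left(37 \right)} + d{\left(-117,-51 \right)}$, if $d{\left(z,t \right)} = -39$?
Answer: $-39 - 18 \sqrt{37} \approx -148.49$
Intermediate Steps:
$M{\left(37 \right)} + d{\left(-117,-51 \right)} = - 18 \sqrt{37} - 39 = -39 - 18 \sqrt{37}$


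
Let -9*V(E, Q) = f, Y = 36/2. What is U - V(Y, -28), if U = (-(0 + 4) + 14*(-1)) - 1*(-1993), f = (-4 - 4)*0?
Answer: 1975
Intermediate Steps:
Y = 18 (Y = 36*(½) = 18)
f = 0 (f = -8*0 = 0)
V(E, Q) = 0 (V(E, Q) = -⅑*0 = 0)
U = 1975 (U = (-1*4 - 14) + 1993 = (-4 - 14) + 1993 = -18 + 1993 = 1975)
U - V(Y, -28) = 1975 - 1*0 = 1975 + 0 = 1975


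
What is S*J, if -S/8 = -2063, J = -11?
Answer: -181544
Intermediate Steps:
S = 16504 (S = -8*(-2063) = 16504)
S*J = 16504*(-11) = -181544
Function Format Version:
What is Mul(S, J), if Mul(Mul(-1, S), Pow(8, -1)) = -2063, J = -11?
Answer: -181544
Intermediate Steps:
S = 16504 (S = Mul(-8, -2063) = 16504)
Mul(S, J) = Mul(16504, -11) = -181544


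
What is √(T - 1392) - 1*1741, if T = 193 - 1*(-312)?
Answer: -1741 + I*√887 ≈ -1741.0 + 29.783*I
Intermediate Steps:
T = 505 (T = 193 + 312 = 505)
√(T - 1392) - 1*1741 = √(505 - 1392) - 1*1741 = √(-887) - 1741 = I*√887 - 1741 = -1741 + I*√887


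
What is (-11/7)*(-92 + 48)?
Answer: 484/7 ≈ 69.143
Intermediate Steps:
(-11/7)*(-92 + 48) = -11/7*(-44) = 484/7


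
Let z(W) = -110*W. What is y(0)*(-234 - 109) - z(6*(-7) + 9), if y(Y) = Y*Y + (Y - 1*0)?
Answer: -3630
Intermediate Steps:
y(Y) = Y + Y**2 (y(Y) = Y**2 + (Y + 0) = Y**2 + Y = Y + Y**2)
y(0)*(-234 - 109) - z(6*(-7) + 9) = (0*(1 + 0))*(-234 - 109) - (-110)*(6*(-7) + 9) = (0*1)*(-343) - (-110)*(-42 + 9) = 0*(-343) - (-110)*(-33) = 0 - 1*3630 = 0 - 3630 = -3630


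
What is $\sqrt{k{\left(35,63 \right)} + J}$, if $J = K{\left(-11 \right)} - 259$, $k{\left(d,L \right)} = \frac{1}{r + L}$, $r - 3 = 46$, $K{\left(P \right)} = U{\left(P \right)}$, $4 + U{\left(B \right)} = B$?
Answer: $\frac{i \sqrt{214809}}{28} \approx 16.553 i$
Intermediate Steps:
$U{\left(B \right)} = -4 + B$
$K{\left(P \right)} = -4 + P$
$r = 49$ ($r = 3 + 46 = 49$)
$k{\left(d,L \right)} = \frac{1}{49 + L}$
$J = -274$ ($J = \left(-4 - 11\right) - 259 = -15 - 259 = -274$)
$\sqrt{k{\left(35,63 \right)} + J} = \sqrt{\frac{1}{49 + 63} - 274} = \sqrt{\frac{1}{112} - 274} = \sqrt{- \frac{30687}{112}} = \frac{i \sqrt{214809}}{28}$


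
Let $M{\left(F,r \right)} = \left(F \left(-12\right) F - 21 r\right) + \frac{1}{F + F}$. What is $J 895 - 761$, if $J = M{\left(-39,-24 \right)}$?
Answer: $- \frac{1239048133}{78} \approx -1.5885 \cdot 10^{7}$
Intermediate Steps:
$M{\left(F,r \right)} = \frac{1}{2 F} - 21 r - 12 F^{2}$ ($M{\left(F,r \right)} = \left(- 12 F F - 21 r\right) + \frac{1}{2 F} = \left(- 12 F^{2} - 21 r\right) + \frac{1}{2 F} = \left(- 21 r - 12 F^{2}\right) + \frac{1}{2 F} = \frac{1}{2 F} - 21 r - 12 F^{2}$)
$J = - \frac{1384345}{78}$ ($J = \frac{1}{2 \left(-39\right)} - -504 - 12 \left(-39\right)^{2} = \frac{1}{2} \left(- \frac{1}{39}\right) + 504 - 18252 = - \frac{1}{78} + 504 - 18252 = - \frac{1384345}{78} \approx -17748.0$)
$J 895 - 761 = \left(- \frac{1384345}{78}\right) 895 - 761 = - \frac{1238988775}{78} - 761 = - \frac{1239048133}{78}$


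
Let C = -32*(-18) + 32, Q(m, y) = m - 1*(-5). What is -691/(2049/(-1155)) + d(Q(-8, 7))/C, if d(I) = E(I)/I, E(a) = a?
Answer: 161749963/415264 ≈ 389.51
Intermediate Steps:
Q(m, y) = 5 + m (Q(m, y) = m + 5 = 5 + m)
C = 608 (C = 576 + 32 = 608)
d(I) = 1 (d(I) = I/I = 1)
-691/(2049/(-1155)) + d(Q(-8, 7))/C = -691/(2049/(-1155)) + 1/608 = -691/(2049*(-1/1155)) + 1*(1/608) = -691/(-683/385) + 1/608 = -691*(-385/683) + 1/608 = 266035/683 + 1/608 = 161749963/415264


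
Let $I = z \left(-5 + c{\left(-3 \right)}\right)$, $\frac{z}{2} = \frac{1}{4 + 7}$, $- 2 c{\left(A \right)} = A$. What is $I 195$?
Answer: $- \frac{1365}{11} \approx -124.09$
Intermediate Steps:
$c{\left(A \right)} = - \frac{A}{2}$
$z = \frac{2}{11}$ ($z = \frac{2}{4 + 7} = \frac{2}{11} \approx 0.18182$)
$I = - \frac{7}{11}$ ($I = \frac{2 \left(-5 - - \frac{3}{2}\right)}{11} = \frac{2 \left(-5 + \frac{3}{2}\right)}{11} = \frac{2}{11} \left(- \frac{7}{2}\right) = - \frac{7}{11} \approx -0.63636$)
$I 195 = \left(- \frac{7}{11}\right) 195 = - \frac{1365}{11}$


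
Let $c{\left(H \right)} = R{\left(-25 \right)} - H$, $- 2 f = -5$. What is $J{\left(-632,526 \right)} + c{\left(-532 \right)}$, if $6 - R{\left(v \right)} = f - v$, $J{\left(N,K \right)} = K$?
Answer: $\frac{2073}{2} \approx 1036.5$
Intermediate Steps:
$f = \frac{5}{2}$ ($f = \left(- \frac{1}{2}\right) \left(-5\right) = \frac{5}{2} \approx 2.5$)
$R{\left(v \right)} = \frac{7}{2} + v$ ($R{\left(v \right)} = 6 - \left(\frac{5}{2} - v\right) = 6 + \left(- \frac{5}{2} + v\right) = \frac{7}{2} + v$)
$c{\left(H \right)} = - \frac{43}{2} - H$ ($c{\left(H \right)} = \left(\frac{7}{2} - 25\right) - H = - \frac{43}{2} - H$)
$J{\left(-632,526 \right)} + c{\left(-532 \right)} = 526 - - \frac{1021}{2} = 526 + \left(- \frac{43}{2} + 532\right) = 526 + \frac{1021}{2} = \frac{2073}{2}$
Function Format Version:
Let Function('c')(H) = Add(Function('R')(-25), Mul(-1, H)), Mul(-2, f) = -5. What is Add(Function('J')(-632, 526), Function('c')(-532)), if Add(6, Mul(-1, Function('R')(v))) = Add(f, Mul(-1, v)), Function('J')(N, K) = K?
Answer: Rational(2073, 2) ≈ 1036.5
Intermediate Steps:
f = Rational(5, 2) (f = Mul(Rational(-1, 2), -5) = Rational(5, 2) ≈ 2.5000)
Function('R')(v) = Add(Rational(7, 2), v) (Function('R')(v) = Add(6, Mul(-1, Add(Rational(5, 2), Mul(-1, v)))) = Add(6, Add(Rational(-5, 2), v)) = Add(Rational(7, 2), v))
Function('c')(H) = Add(Rational(-43, 2), Mul(-1, H)) (Function('c')(H) = Add(Add(Rational(7, 2), -25), Mul(-1, H)) = Add(Rational(-43, 2), Mul(-1, H)))
Add(Function('J')(-632, 526), Function('c')(-532)) = Add(526, Add(Rational(-43, 2), Mul(-1, -532))) = Add(526, Add(Rational(-43, 2), 532)) = Add(526, Rational(1021, 2)) = Rational(2073, 2)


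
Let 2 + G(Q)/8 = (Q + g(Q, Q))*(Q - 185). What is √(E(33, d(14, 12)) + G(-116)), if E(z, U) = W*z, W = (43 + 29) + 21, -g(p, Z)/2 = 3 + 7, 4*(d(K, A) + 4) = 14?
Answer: √330541 ≈ 574.93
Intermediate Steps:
d(K, A) = -½ (d(K, A) = -4 + (¼)*14 = -4 + 7/2 = -½)
g(p, Z) = -20 (g(p, Z) = -2*(3 + 7) = -2*10 = -20)
W = 93 (W = 72 + 21 = 93)
E(z, U) = 93*z
G(Q) = -16 + 8*(-185 + Q)*(-20 + Q) (G(Q) = -16 + 8*((Q - 20)*(Q - 185)) = -16 + 8*((-20 + Q)*(-185 + Q)) = -16 + 8*((-185 + Q)*(-20 + Q)) = -16 + 8*(-185 + Q)*(-20 + Q))
√(E(33, d(14, 12)) + G(-116)) = √(93*33 + (29584 - 1640*(-116) + 8*(-116)²)) = √(3069 + (29584 + 190240 + 8*13456)) = √(3069 + (29584 + 190240 + 107648)) = √(3069 + 327472) = √330541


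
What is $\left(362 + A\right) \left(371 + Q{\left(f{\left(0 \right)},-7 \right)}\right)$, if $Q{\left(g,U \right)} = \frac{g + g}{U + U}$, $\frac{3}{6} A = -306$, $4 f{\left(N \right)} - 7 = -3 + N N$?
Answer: $- \frac{649000}{7} \approx -92714.0$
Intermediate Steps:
$f{\left(N \right)} = 1 + \frac{N^{2}}{4}$ ($f{\left(N \right)} = \frac{7}{4} + \frac{-3 + N N}{4} = \frac{7}{4} + \frac{-3 + N^{2}}{4} = \frac{7}{4} + \left(- \frac{3}{4} + \frac{N^{2}}{4}\right) = 1 + \frac{N^{2}}{4}$)
$A = -612$ ($A = 2 \left(-306\right) = -612$)
$Q{\left(g,U \right)} = \frac{g}{U}$ ($Q{\left(g,U \right)} = \frac{2 g}{2 U} = 2 g \frac{1}{2 U} = \frac{g}{U}$)
$\left(362 + A\right) \left(371 + Q{\left(f{\left(0 \right)},-7 \right)}\right) = \left(362 - 612\right) \left(371 + \frac{1 + \frac{0^{2}}{4}}{-7}\right) = - 250 \left(371 + \left(1 + \frac{1}{4} \cdot 0\right) \left(- \frac{1}{7}\right)\right) = - 250 \left(371 + \left(1 + 0\right) \left(- \frac{1}{7}\right)\right) = - 250 \left(371 + 1 \left(- \frac{1}{7}\right)\right) = - 250 \left(371 - \frac{1}{7}\right) = \left(-250\right) \frac{2596}{7} = - \frac{649000}{7}$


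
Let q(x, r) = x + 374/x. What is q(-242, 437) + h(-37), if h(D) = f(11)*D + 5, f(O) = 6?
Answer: -5066/11 ≈ -460.55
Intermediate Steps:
h(D) = 5 + 6*D (h(D) = 6*D + 5 = 5 + 6*D)
q(-242, 437) + h(-37) = (-242 + 374/(-242)) + (5 + 6*(-37)) = (-242 + 374*(-1/242)) + (5 - 222) = (-242 - 17/11) - 217 = -2679/11 - 217 = -5066/11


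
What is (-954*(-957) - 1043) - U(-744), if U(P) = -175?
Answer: 912110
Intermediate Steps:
(-954*(-957) - 1043) - U(-744) = (-954*(-957) - 1043) - 1*(-175) = (912978 - 1043) + 175 = 911935 + 175 = 912110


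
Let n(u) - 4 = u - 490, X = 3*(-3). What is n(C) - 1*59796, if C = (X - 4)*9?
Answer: -60399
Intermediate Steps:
X = -9
C = -117 (C = (-9 - 4)*9 = -13*9 = -117)
n(u) = -486 + u (n(u) = 4 + (u - 490) = 4 + (-490 + u) = -486 + u)
n(C) - 1*59796 = (-486 - 117) - 1*59796 = -603 - 59796 = -60399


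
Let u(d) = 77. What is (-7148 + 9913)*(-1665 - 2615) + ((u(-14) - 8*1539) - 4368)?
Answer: -11850803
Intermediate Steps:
(-7148 + 9913)*(-1665 - 2615) + ((u(-14) - 8*1539) - 4368) = (-7148 + 9913)*(-1665 - 2615) + ((77 - 8*1539) - 4368) = 2765*(-4280) + ((77 - 12312) - 4368) = -11834200 + (-12235 - 4368) = -11834200 - 16603 = -11850803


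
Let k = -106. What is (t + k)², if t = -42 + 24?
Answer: 15376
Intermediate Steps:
t = -18
(t + k)² = (-18 - 106)² = (-124)² = 15376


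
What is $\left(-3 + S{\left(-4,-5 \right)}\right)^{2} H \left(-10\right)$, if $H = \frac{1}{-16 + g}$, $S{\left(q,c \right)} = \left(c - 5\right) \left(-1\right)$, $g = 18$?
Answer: $-245$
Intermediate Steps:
$S{\left(q,c \right)} = 5 - c$ ($S{\left(q,c \right)} = \left(-5 + c\right) \left(-1\right) = 5 - c$)
$H = \frac{1}{2}$ ($H = \frac{1}{-16 + 18} = \frac{1}{2} \approx 0.5$)
$\left(-3 + S{\left(-4,-5 \right)}\right)^{2} H \left(-10\right) = \left(-3 + \left(5 - -5\right)\right)^{2} \cdot \frac{1}{2} \left(-10\right) = \left(-3 + \left(5 + 5\right)\right)^{2} \cdot \frac{1}{2} \left(-10\right) = \left(-3 + 10\right)^{2} \cdot \frac{1}{2} \left(-10\right) = 7^{2} \cdot \frac{1}{2} \left(-10\right) = 49 \cdot \frac{1}{2} \left(-10\right) = \frac{49}{2} \left(-10\right) = -245$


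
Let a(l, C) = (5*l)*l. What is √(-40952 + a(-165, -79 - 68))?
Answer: √95173 ≈ 308.50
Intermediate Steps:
a(l, C) = 5*l²
√(-40952 + a(-165, -79 - 68)) = √(-40952 + 5*(-165)²) = √(-40952 + 5*27225) = √(-40952 + 136125) = √95173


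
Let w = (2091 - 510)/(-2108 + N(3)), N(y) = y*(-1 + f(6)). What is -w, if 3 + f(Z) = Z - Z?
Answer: 1581/2120 ≈ 0.74575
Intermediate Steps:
f(Z) = -3 (f(Z) = -3 + (Z - Z) = -3 + 0 = -3)
N(y) = -4*y (N(y) = y*(-1 - 3) = y*(-4) = -4*y)
w = -1581/2120 (w = (2091 - 510)/(-2108 - 4*3) = 1581/(-2108 - 12) = 1581/(-2120) = 1581*(-1/2120) = -1581/2120 ≈ -0.74575)
-w = -1*(-1581/2120) = 1581/2120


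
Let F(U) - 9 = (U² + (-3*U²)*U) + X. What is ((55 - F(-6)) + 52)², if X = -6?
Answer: 336400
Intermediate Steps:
F(U) = 3 + U² - 3*U³ (F(U) = 9 + ((U² + (-3*U²)*U) - 6) = 9 + ((U² - 3*U³) - 6) = 9 + (-6 + U² - 3*U³) = 3 + U² - 3*U³)
((55 - F(-6)) + 52)² = ((55 - (3 + (-6)² - 3*(-6)³)) + 52)² = ((55 - (3 + 36 - 3*(-216))) + 52)² = ((55 - (3 + 36 + 648)) + 52)² = ((55 - 1*687) + 52)² = ((55 - 687) + 52)² = (-632 + 52)² = (-580)² = 336400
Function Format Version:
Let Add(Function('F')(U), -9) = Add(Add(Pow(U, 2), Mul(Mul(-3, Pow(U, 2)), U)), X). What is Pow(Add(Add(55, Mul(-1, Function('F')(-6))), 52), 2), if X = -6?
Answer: 336400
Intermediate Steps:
Function('F')(U) = Add(3, Pow(U, 2), Mul(-3, Pow(U, 3))) (Function('F')(U) = Add(9, Add(Add(Pow(U, 2), Mul(Mul(-3, Pow(U, 2)), U)), -6)) = Add(9, Add(Add(Pow(U, 2), Mul(-3, Pow(U, 3))), -6)) = Add(9, Add(-6, Pow(U, 2), Mul(-3, Pow(U, 3)))) = Add(3, Pow(U, 2), Mul(-3, Pow(U, 3))))
Pow(Add(Add(55, Mul(-1, Function('F')(-6))), 52), 2) = Pow(Add(Add(55, Mul(-1, Add(3, Pow(-6, 2), Mul(-3, Pow(-6, 3))))), 52), 2) = Pow(Add(Add(55, Mul(-1, Add(3, 36, Mul(-3, -216)))), 52), 2) = Pow(Add(Add(55, Mul(-1, Add(3, 36, 648))), 52), 2) = Pow(Add(Add(55, Mul(-1, 687)), 52), 2) = Pow(Add(Add(55, -687), 52), 2) = Pow(Add(-632, 52), 2) = Pow(-580, 2) = 336400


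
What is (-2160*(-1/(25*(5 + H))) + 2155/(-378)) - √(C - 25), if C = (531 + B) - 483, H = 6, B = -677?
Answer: 44771/20790 - I*√654 ≈ 2.1535 - 25.573*I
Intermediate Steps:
C = -629 (C = (531 - 677) - 483 = -146 - 483 = -629)
(-2160*(-1/(25*(5 + H))) + 2155/(-378)) - √(C - 25) = (-2160*(-1/(25*(5 + 6))) + 2155/(-378)) - √(-629 - 25) = (-2160/((-25*11)) + 2155*(-1/378)) - √(-654) = (-2160/(-275) - 2155/378) - I*√654 = (-2160*(-1/275) - 2155/378) - I*√654 = (432/55 - 2155/378) - I*√654 = 44771/20790 - I*√654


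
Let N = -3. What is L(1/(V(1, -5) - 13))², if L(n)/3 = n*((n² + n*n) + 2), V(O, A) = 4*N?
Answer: 14107536/244140625 ≈ 0.057784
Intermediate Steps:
V(O, A) = -12 (V(O, A) = 4*(-3) = -12)
L(n) = 3*n*(2 + 2*n²) (L(n) = 3*(n*((n² + n*n) + 2)) = 3*(n*((n² + n²) + 2)) = 3*(n*(2*n² + 2)) = 3*(n*(2 + 2*n²)) = 3*n*(2 + 2*n²))
L(1/(V(1, -5) - 13))² = (6*(1 + (1/(-12 - 13))²)/(-12 - 13))² = (6*(1 + (1/(-25))²)/(-25))² = (6*(-1/25)*(1 + (-1/25)²))² = (6*(-1/25)*(1 + 1/625))² = (6*(-1/25)*(626/625))² = (-3756/15625)² = 14107536/244140625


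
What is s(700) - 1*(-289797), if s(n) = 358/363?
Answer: 105196669/363 ≈ 2.8980e+5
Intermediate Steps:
s(n) = 358/363 (s(n) = 358*(1/363) = 358/363)
s(700) - 1*(-289797) = 358/363 - 1*(-289797) = 358/363 + 289797 = 105196669/363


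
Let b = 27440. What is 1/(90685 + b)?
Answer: 1/118125 ≈ 8.4656e-6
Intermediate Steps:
1/(90685 + b) = 1/(90685 + 27440) = 1/118125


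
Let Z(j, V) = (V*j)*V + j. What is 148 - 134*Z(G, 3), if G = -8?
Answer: 10868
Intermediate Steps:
Z(j, V) = j + j*V² (Z(j, V) = j*V² + j = j + j*V²)
148 - 134*Z(G, 3) = 148 - (-1072)*(1 + 3²) = 148 - (-1072)*(1 + 9) = 148 - (-1072)*10 = 148 - 134*(-80) = 148 + 10720 = 10868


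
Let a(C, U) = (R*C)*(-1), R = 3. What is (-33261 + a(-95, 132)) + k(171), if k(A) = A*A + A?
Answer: -3564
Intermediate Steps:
a(C, U) = -3*C (a(C, U) = (3*C)*(-1) = -3*C)
k(A) = A + A² (k(A) = A² + A = A + A²)
(-33261 + a(-95, 132)) + k(171) = (-33261 - 3*(-95)) + 171*(1 + 171) = (-33261 + 285) + 171*172 = -32976 + 29412 = -3564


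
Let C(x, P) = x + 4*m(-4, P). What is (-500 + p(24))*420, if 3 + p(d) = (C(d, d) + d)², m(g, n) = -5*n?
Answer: 78170820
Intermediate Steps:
C(x, P) = x - 20*P (C(x, P) = x + 4*(-5*P) = x - 20*P)
p(d) = -3 + 324*d² (p(d) = -3 + ((d - 20*d) + d)² = -3 + (-19*d + d)² = -3 + (-18*d)² = -3 + 324*d²)
(-500 + p(24))*420 = (-500 + (-3 + 324*24²))*420 = (-500 + (-3 + 324*576))*420 = (-500 + (-3 + 186624))*420 = (-500 + 186621)*420 = 186121*420 = 78170820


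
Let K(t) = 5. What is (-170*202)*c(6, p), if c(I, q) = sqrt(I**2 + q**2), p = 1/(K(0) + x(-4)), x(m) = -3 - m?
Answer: -17170*sqrt(1297)/3 ≈ -2.0612e+5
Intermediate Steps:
p = 1/6 (p = 1/(5 + (-3 - 1*(-4))) = 1/(5 + (-3 + 4)) = 1/(5 + 1) = 1/6 ≈ 0.16667)
(-170*202)*c(6, p) = (-170*202)*sqrt(6**2 + (1/6)**2) = -34340*sqrt(36 + 1/36) = -17170*sqrt(1297)/3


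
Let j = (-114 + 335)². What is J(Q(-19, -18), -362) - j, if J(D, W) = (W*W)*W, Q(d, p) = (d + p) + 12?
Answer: -47486769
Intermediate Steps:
Q(d, p) = 12 + d + p
j = 48841 (j = 221² = 48841)
J(D, W) = W³ (J(D, W) = W²*W = W³)
J(Q(-19, -18), -362) - j = (-362)³ - 1*48841 = -47437928 - 48841 = -47486769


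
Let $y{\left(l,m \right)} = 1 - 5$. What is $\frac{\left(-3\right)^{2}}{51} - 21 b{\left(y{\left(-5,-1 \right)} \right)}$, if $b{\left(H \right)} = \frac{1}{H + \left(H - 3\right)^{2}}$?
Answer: $- \frac{74}{255} \approx -0.2902$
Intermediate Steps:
$y{\left(l,m \right)} = -4$
$b{\left(H \right)} = \frac{1}{H + \left(-3 + H\right)^{2}}$
$\frac{\left(-3\right)^{2}}{51} - 21 b{\left(y{\left(-5,-1 \right)} \right)} = \frac{\left(-3\right)^{2}}{51} - \frac{21}{-4 + \left(-3 - 4\right)^{2}} = 9 \cdot \frac{1}{51} - \frac{21}{-4 + \left(-7\right)^{2}} = \frac{3}{17} - \frac{21}{-4 + 49} = \frac{3}{17} - \frac{21}{45} = \frac{3}{17} - \frac{7}{15} = - \frac{74}{255}$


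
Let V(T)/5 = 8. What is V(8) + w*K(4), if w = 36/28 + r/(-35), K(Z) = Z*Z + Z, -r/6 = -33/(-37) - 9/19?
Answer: 330436/4921 ≈ 67.148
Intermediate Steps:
r = -1764/703 (r = -6*(-33/(-37) - 9/19) = -6*(-33*(-1/37) - 9*1/19) = -6*(33/37 - 9/19) = -6*294/703 = -1764/703 ≈ -2.5092)
K(Z) = Z + Z² (K(Z) = Z² + Z = Z + Z²)
w = 33399/24605 (w = 36/28 - 1764/703/(-35) = 36*(1/28) - 1764/703*(-1/35) = 9/7 + 252/3515 = 33399/24605 ≈ 1.3574)
V(T) = 40 (V(T) = 5*8 = 40)
V(8) + w*K(4) = 40 + 33399*(4*(1 + 4))/24605 = 40 + 33399*(4*5)/24605 = 40 + (33399/24605)*20 = 40 + 133596/4921 = 330436/4921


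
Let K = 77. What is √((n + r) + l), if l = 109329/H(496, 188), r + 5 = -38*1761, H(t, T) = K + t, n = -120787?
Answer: I*√6840887897/191 ≈ 433.03*I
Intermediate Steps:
H(t, T) = 77 + t
r = -66923 (r = -5 - 38*1761 = -5 - 66918 = -66923)
l = 36443/191 (l = 109329/(77 + 496) = 109329/573 = 109329*(1/573) = 36443/191 ≈ 190.80)
√((n + r) + l) = √((-120787 - 66923) + 36443/191) = √(-187710 + 36443/191) = √(-35816167/191) = I*√6840887897/191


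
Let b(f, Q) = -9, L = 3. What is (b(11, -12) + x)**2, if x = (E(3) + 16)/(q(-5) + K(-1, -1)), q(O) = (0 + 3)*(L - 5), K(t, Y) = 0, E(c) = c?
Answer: 5329/36 ≈ 148.03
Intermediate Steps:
q(O) = -6 (q(O) = (0 + 3)*(3 - 5) = 3*(-2) = -6)
x = -19/6 (x = (3 + 16)/(-6 + 0) = 19/(-6) = 19*(-1/6) = -19/6 ≈ -3.1667)
(b(11, -12) + x)**2 = (-9 - 19/6)**2 = (-73/6)**2 = 5329/36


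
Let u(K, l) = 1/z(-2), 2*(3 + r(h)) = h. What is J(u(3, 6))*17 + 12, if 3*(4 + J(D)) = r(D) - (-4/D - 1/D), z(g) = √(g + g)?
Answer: -73 + 221*I/4 ≈ -73.0 + 55.25*I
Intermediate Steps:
z(g) = √2*√g (z(g) = √(2*g) = √2*√g)
r(h) = -3 + h/2
u(K, l) = -I/2 (u(K, l) = 1/(√2*√(-2)) = 1/(√2*(I*√2)) = 1/(2*I) = -I/2)
J(D) = -5 + D/6 + 5/(3*D) (J(D) = -4 + ((-3 + D/2) - (-4/D - 1/D))/3 = -4 + ((-3 + D/2) - (-5)/D)/3 = -4 + ((-3 + D/2) + 5/D)/3 = -4 + (-3 + D/2 + 5/D)/3 = -4 + (-1 + D/6 + 5/(3*D)) = -5 + D/6 + 5/(3*D))
J(u(3, 6))*17 + 12 = ((10 + (-I/2)*(-30 - I/2))/(6*((-I/2))))*17 + 12 = ((2*I)*(10 - I*(-30 - I/2)/2)/6)*17 + 12 = (I*(10 - I*(-30 - I/2)/2)/3)*17 + 12 = 17*I*(10 - I*(-30 - I/2)/2)/3 + 12 = 12 + 17*I*(10 - I*(-30 - I/2)/2)/3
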